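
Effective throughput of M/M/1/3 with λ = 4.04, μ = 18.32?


ρ = 0.2205; P_K = (1−ρ)ρ^3/(1−ρ^4) = 0.008379
λ_eff = λ(1 − P_K) = 4.04·(1 − 0.008379) = 4.04·0.991621 = 4.0061 /hr

Final: 4.0061 /hr


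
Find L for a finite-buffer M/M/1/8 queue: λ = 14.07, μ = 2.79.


ρ = 14.07/2.79 = 5.0430
L = ρ[1 − (K+1)ρ^K + Kρ^(K+1)] / [(1−ρ)(1−ρ^(K+1))]
Numerator: 5.0430·(1 − 9·418330.137473 + 8·2109643.381450) = 66124848.665890
Denominator: (-4.0430)·(-2109642.381450) = 8529306.832530
L = 66124848.665890/8529306.832530 = 7.7527

Final: 7.7527


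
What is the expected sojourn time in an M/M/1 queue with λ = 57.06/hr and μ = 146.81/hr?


W = 1/(μ−λ) = 1/(146.81 − 57.06) = 1/89.75 = 0.01114 hr

Final: 0.01114 hr


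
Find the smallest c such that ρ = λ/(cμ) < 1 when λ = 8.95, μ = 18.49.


Stability requires cμ > λ ⇔ c > λ/μ.
λ/μ = 8.95/18.49 = 0.4840
Minimum integer c = ⌊0.4840⌋ + 1 = 1
Check: 1·18.49 = 18.49 > 8.95, while 0·18.49 = 0.00 ≤ 8.95

Final: 1 servers


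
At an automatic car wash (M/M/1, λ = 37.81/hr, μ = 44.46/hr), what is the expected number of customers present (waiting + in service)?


ρ = λ/μ = 37.81/44.46 = 0.8504
L = ρ/(1−ρ) = 0.8504/(1 − 0.8504) = 0.8504/0.1496 = 5.6857

Final: 5.6857


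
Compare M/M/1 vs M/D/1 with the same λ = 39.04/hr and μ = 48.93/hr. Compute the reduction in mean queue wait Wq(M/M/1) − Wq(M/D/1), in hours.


ρ = 39.04/48.93 = 0.7979
Wq(M/M/1) = ρ/(μ−λ) = 0.7979/9.89 = 0.08067 hr
Wq(M/D/1) = ρ/(2(μ−λ)) = 0.04034 hr
Savings = 0.08067 − 0.04034 = 0.04034 hr

Final: 0.04034 hr


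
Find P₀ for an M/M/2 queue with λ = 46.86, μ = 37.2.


a = λ/μ = 46.86/37.2 = 1.2597; ρ = a/c = 0.6298
Σ_{k=0}^{1} a^k/k! (terms k=0..1) = 1.00000 + 1.25968 = 2.25968
Tail: a^2/(2!(1−ρ)) = 1.58679/(2·0.3702) = 2.14337
P₀ = 1/(2.25968 + 2.14337) = 1/4.40305 = 0.227115

Final: 0.227115


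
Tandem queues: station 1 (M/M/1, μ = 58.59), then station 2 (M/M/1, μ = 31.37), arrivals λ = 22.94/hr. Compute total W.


Each node sees arrival rate λ = 22.94/hr (tandem ⇒ throughput preserved).
W₁ = 1/(μ₁−λ) = 1/(58.59−22.94) = 0.02805 hr
W₂ = 1/(μ₂−λ) = 1/(31.37−22.94) = 0.11862 hr
W_total = W₁ + W₂ = 0.02805 + 0.11862 = 0.14667 hr

Final: 0.14667 hr


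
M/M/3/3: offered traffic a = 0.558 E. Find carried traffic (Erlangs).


B(3,0.558) = 0.016617 (Erlang-B)
Carried load = a(1 − B) = 0.558·(1 − 0.016617) = 0.558·0.983383 = 0.5487 E

Final: 0.5487 Erlangs


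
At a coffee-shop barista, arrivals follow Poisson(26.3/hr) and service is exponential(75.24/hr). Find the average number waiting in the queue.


ρ = 26.3/75.24 = 0.3495
Lq = ρ²/(1−ρ) = 0.1222/0.6505 = 0.1878

Final: 0.1878


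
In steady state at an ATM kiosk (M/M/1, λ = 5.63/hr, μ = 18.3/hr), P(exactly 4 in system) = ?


ρ = 5.63/18.3 = 0.3077
P_n = (1−ρ)·ρ^n = (1 − 0.3077)·0.3077^4 = 0.6923·0.008958 = 0.006202

Final: 0.006202


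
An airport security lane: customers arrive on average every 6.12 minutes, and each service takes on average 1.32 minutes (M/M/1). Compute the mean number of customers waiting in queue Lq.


λ = 60/6.12 = 9.8039 /hr
μ = 60/1.32 = 45.4545 /hr
ρ = λ/μ = 9.8039/45.4545 = 0.2157
Lq = ρ²/(1−ρ) = 0.04652/0.7843 = 0.05931

Final: 0.05931


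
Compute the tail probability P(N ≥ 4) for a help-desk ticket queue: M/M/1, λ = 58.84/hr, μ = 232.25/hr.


ρ = 58.84/232.25 = 0.2533
P(N ≥ n) = ρ^n = 0.2533^4 = 0.004120

Final: 0.004120


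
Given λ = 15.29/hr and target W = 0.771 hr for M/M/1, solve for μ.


W = 1/(μ−λ) ⇒ μ − λ = 1/W = 1/0.771 = 1.2970
μ = λ + 1/W = 15.29 + 1.2970 = 16.5870 per hr

Final: 16.5870 /hr


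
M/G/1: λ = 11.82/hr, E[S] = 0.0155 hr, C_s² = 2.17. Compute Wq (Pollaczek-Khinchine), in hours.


ρ = λ·E[S] = 11.82·0.0155 = 0.1832
E[S²] = E[S]²(1+C_s²) = 0.0155²·(1+2.17) = 0.0007616
Wq = λ·E[S²]/(2(1−ρ)) = 11.82·0.0007616/(2·0.8168) = 0.005511 hr

Final: 0.005511 hr


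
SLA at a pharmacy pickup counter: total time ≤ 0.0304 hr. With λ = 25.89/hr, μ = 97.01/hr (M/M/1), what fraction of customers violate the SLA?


W ~ Exponential(μ−λ) for M/M/1.
μ − λ = 97.01 − 25.89 = 71.1200
P(W > t) = e^{−(μ−λ)t} = e^{−2.1620} = 0.115089

Final: 0.115089


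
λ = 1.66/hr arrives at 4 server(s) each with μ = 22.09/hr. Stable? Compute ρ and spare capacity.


Total capacity cμ = 4·22.09 = 88.36/hr
ρ = λ/(cμ) = 1.66/88.36 = 0.01879
Stable ⇔ ρ < 1: YES
Spare capacity = cμ − λ = 88.36 − 1.66 = 86.70/hr

Final: ρ = 0.01879; stable; margin = 86.70/hr


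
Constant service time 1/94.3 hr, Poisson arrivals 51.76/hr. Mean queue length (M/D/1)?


ρ = 51.76/94.3 = 0.5489
M/D/1: Lq = ρ²/(2(1−ρ)) = 0.3013/(2·0.4511) = 0.33393

Final: 0.33393


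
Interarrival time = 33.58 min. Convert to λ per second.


λ = 1/(interarrival time) in consistent units.
1 second = 0.0166667 min, so λ = 0.0166667/33.58 = 0.0004963 per second

Final: 0.0004963 /sec


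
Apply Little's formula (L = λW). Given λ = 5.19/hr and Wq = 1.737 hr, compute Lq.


Lq = λWq = 5.19·1.737 = 9.0150

Final: 9.0150


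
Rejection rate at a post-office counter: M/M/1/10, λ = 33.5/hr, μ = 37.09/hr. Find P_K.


ρ = λ/μ = 33.5/37.09 = 0.9032
P_K = (1−ρ)ρ^K/(1−ρ^(K+1)) = (0.09679·0.361310)/(1 − 0.326338)
= 0.034972/0.673662 = 0.051913

Final: 0.051913


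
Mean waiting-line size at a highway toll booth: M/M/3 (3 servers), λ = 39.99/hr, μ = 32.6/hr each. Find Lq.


a = λ/μ = 1.2267; ρ = a/3 = 0.4089
P₀ = 0.285753
Lq = P₀·a^c·ρ / (c!·(1−ρ)²) = 0.285753·1.84587·0.4089/(6·0.34940)
= 0.10288

Final: 0.10288


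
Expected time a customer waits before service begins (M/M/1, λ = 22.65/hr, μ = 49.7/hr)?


ρ = 22.65/49.7 = 0.4557
Wq = ρ/(μ−λ) = 0.4557/(49.7 − 22.65) = 0.4557/27.05 = 0.01685 hr

Final: 0.01685 hr


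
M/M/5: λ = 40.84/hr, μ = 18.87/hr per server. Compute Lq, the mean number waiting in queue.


a = λ/μ = 2.1643; ρ = a/5 = 0.4329
P₀ = 0.113534
Lq = P₀·a^c·ρ / (c!·(1−ρ)²) = 0.113534·47.48639·0.4329/(120·0.32165)
= 0.06046

Final: 0.06046


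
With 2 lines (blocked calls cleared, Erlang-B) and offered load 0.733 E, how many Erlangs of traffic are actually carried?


B(2,0.733) = 0.134212 (Erlang-B)
Carried load = a(1 − B) = 0.733·(1 − 0.134212) = 0.733·0.865788 = 0.6346 E

Final: 0.6346 Erlangs


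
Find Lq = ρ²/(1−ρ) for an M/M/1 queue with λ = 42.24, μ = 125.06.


ρ = 42.24/125.06 = 0.3378
Lq = ρ²/(1−ρ) = 0.1141/0.6622 = 0.1723

Final: 0.1723


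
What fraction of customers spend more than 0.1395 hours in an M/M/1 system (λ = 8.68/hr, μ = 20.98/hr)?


W ~ Exponential(μ−λ) for M/M/1.
μ − λ = 20.98 − 8.68 = 12.3000
P(W > t) = e^{−(μ−λ)t} = e^{−1.7159} = 0.179811

Final: 0.179811


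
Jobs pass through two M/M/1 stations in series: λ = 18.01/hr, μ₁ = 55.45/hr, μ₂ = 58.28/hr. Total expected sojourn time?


Each node sees arrival rate λ = 18.01/hr (tandem ⇒ throughput preserved).
W₁ = 1/(μ₁−λ) = 1/(55.45−18.01) = 0.02671 hr
W₂ = 1/(μ₂−λ) = 1/(58.28−18.01) = 0.02483 hr
W_total = W₁ + W₂ = 0.02671 + 0.02483 = 0.05154 hr

Final: 0.05154 hr


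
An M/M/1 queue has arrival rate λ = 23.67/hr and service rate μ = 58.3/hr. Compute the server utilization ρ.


ρ = λ/μ = 23.67/58.3 = 0.4060

Final: 0.4060


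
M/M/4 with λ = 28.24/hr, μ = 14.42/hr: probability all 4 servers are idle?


a = λ/μ = 28.24/14.42 = 1.9584; ρ = a/c = 0.4896
Σ_{k=0}^{3} a^k/k! (terms k=0..3) = 1.00000 + 1.95839 + 1.91765 + 1.25183 = 6.12787
Tail: a^4/(4!(1−ρ)) = 14.70949/(24·0.5104) = 1.20081
P₀ = 1/(6.12787 + 1.20081) = 1/7.32868 = 0.136450

Final: 0.136450


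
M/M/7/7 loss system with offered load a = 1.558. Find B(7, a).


B(c,a) = (a^c/c!) / Σ_{k=0}^{c} a^k/k!
a^7/7! = 0.004421
Σ terms (k=0..7): 1.00000 + 1.55800 + 1.21368 + 0.63031 + 0.24550 + 0.07650 + 0.01986 + 0.004421 = 4.748276
B = 0.004421/4.748276 = 0.0009311

Final: 0.0009311


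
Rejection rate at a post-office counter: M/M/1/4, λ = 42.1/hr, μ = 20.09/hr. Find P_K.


ρ = λ/μ = 42.1/20.09 = 2.0956
P_K = (1−ρ)ρ^K/(1−ρ^(K+1)) = (-1.0956·19.284511)/(1 − 40.412042)
= -21.127531/-39.412042 = 0.536068

Final: 0.536068


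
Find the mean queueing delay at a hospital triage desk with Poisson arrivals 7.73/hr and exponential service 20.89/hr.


ρ = 7.73/20.89 = 0.3700
Wq = ρ/(μ−λ) = 0.3700/(20.89 − 7.73) = 0.3700/13.16 = 0.02812 hr

Final: 0.02812 hr


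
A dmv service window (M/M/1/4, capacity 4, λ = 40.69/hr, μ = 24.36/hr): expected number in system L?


ρ = 40.69/24.36 = 1.6704
L = ρ[1 − (K+1)ρ^K + Kρ^(K+1)] / [(1−ρ)(1−ρ^(K+1))]
Numerator: 1.6704·(1 − 5·7.784695 + 4·13.003254) = 23.534617
Denominator: (-0.6704)·(-12.003254) = 8.046516
L = 23.534617/8.046516 = 2.9248

Final: 2.9248


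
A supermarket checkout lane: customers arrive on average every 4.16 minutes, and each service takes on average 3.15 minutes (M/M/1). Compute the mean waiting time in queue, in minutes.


λ = 60/4.16 = 14.4231 /hr
μ = 60/3.15 = 19.0476 /hr
ρ = λ/μ = 14.4231/19.0476 = 0.7572
Wq = ρ/(μ−λ) = 0.7572/(19.0476−14.4231) = 0.16374 hr
In minutes: 0.16374·60 = 9.824 min

Final: 9.824 min


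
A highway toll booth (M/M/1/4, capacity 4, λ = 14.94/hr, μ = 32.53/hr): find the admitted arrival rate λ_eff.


ρ = 0.4593; P_K = (1−ρ)ρ^4/(1−ρ^5) = 0.024559
λ_eff = λ(1 − P_K) = 14.94·(1 − 0.024559) = 14.94·0.975441 = 14.5731 /hr

Final: 14.5731 /hr


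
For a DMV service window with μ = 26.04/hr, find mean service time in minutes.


Mean service time = 1/μ = 1/26.04 hour = 0.03840 hour
In minutes: 0.03840 × 60 = 2.3041 min

Final: 2.3041 min


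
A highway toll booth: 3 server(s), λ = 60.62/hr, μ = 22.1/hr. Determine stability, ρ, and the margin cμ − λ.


Total capacity cμ = 3·22.1 = 66.30/hr
ρ = λ/(cμ) = 60.62/66.30 = 0.9143
Stable ⇔ ρ < 1: YES
Spare capacity = cμ − λ = 66.30 − 60.62 = 5.68/hr

Final: ρ = 0.9143; stable; margin = 5.68/hr


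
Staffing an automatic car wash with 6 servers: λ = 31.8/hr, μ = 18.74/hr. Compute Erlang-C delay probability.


a = λ/μ = 1.6969; ρ = a/6 = 0.2828
P₀ = 0.183151 (from M/M/c formula)
C(c,a) = [a^c/(c!(1−ρ))]·P₀ = [23.87510/(720·0.7172)]·0.183151
= 0.04624·0.183151 = 0.008468

Final: 0.008468


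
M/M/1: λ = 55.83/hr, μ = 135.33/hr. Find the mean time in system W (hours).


W = 1/(μ−λ) = 1/(135.33 − 55.83) = 1/79.50 = 0.01258 hr

Final: 0.01258 hr


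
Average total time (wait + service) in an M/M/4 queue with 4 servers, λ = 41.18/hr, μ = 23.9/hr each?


a = 1.7230; ρ = 0.4308; P₀ = 0.175283
Lq = P₀·a^c·ρ/(c!(1−ρ)²) = 0.08557
Wq = Lq/λ = 0.08557/41.18 = 0.002078 hr
W = Wq + 1/μ = 0.002078 + 0.04184 = 0.04392 hr

Final: 0.04392 hr


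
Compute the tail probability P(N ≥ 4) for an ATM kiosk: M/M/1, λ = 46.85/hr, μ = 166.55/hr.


ρ = 46.85/166.55 = 0.2813
P(N ≥ n) = ρ^n = 0.2813^4 = 0.006261

Final: 0.006261


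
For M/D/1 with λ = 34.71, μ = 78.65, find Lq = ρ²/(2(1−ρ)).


ρ = 34.71/78.65 = 0.4413
M/D/1: Lq = ρ²/(2(1−ρ)) = 0.1948/(2·0.5587) = 0.17431

Final: 0.17431


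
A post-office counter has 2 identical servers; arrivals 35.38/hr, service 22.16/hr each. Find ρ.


ρ = λ/(cμ) = 35.38/(2·22.16) = 35.38/44.32 = 0.7983

Final: 0.7983


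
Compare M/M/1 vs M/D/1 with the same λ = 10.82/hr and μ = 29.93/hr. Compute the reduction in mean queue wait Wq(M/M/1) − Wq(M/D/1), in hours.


ρ = 10.82/29.93 = 0.3615
Wq(M/M/1) = ρ/(μ−λ) = 0.3615/19.11 = 0.01892 hr
Wq(M/D/1) = ρ/(2(μ−λ)) = 0.009459 hr
Savings = 0.01892 − 0.009459 = 0.009459 hr

Final: 0.009459 hr


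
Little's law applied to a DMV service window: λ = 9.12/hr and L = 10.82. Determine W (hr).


W = L/λ = 10.82/9.12 = 1.1864 hr

Final: 1.1864 hr


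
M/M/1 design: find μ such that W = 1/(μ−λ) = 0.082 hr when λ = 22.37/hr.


W = 1/(μ−λ) ⇒ μ − λ = 1/W = 1/0.082 = 12.1951
μ = λ + 1/W = 22.37 + 12.1951 = 34.5651 per hr

Final: 34.5651 /hr


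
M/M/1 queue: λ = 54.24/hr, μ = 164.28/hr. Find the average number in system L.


ρ = λ/μ = 54.24/164.28 = 0.3302
L = ρ/(1−ρ) = 0.3302/(1 − 0.3302) = 0.3302/0.6698 = 0.4929

Final: 0.4929


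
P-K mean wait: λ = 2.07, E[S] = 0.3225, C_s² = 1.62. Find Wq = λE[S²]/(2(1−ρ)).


ρ = λ·E[S] = 2.07·0.3225 = 0.6676
E[S²] = E[S]²(1+C_s²) = 0.3225²·(1+1.62) = 0.272496
Wq = λ·E[S²]/(2(1−ρ)) = 2.07·0.272496/(2·0.3324) = 0.84841 hr

Final: 0.84841 hr


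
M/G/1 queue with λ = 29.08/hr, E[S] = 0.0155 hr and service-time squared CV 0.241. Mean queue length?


ρ = λ·E[S] = 29.08·0.0155 = 0.4507
Lq = ρ²(1+C_s²)/(2(1−ρ)) = 0.2032·(1+0.241)/(2·0.5493)
= 0.2032·1.2410/1.0985 = 0.22952

Final: 0.22952


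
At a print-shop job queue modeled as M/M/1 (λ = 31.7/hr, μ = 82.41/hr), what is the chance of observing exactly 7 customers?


ρ = 31.7/82.41 = 0.3847
P_n = (1−ρ)·ρ^n = (1 − 0.3847)·0.3847^7 = 0.6153·0.001246 = 0.0007668

Final: 0.0007668


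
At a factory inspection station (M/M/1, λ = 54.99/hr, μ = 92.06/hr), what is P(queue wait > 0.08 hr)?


ρ = 54.99/92.06 = 0.5973
P(Wq > t) = ρ·e^{−(μ−λ)t} = 0.5973·e^{−2.9656}
= 0.5973·0.051530 = 0.030780

Final: 0.030780


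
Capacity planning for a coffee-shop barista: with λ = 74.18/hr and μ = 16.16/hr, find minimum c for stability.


Stability requires cμ > λ ⇔ c > λ/μ.
λ/μ = 74.18/16.16 = 4.5903
Minimum integer c = ⌊4.5903⌋ + 1 = 5
Check: 5·16.16 = 80.80 > 74.18, while 4·16.16 = 64.64 ≤ 74.18

Final: 5 servers


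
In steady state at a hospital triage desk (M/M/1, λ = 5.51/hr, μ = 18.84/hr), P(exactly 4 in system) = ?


ρ = 5.51/18.84 = 0.2925
P_n = (1−ρ)·ρ^n = (1 − 0.2925)·0.2925^4 = 0.7075·0.007316 = 0.005176

Final: 0.005176


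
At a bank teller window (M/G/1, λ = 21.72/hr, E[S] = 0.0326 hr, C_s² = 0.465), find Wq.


ρ = λ·E[S] = 21.72·0.0326 = 0.7081
E[S²] = E[S]²(1+C_s²) = 0.0326²·(1+0.465) = 0.001557
Wq = λ·E[S²]/(2(1−ρ)) = 21.72·0.001557/(2·0.2919) = 0.05792 hr

Final: 0.05792 hr


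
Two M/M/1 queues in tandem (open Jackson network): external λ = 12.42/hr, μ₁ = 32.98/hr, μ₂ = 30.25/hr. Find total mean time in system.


Each node sees arrival rate λ = 12.42/hr (tandem ⇒ throughput preserved).
W₁ = 1/(μ₁−λ) = 1/(32.98−12.42) = 0.04864 hr
W₂ = 1/(μ₂−λ) = 1/(30.25−12.42) = 0.05609 hr
W_total = W₁ + W₂ = 0.04864 + 0.05609 = 0.10472 hr

Final: 0.10472 hr


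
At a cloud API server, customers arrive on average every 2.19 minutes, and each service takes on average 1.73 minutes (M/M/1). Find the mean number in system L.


λ = 60/2.19 = 27.3973 /hr
μ = 60/1.73 = 34.6821 /hr
ρ = λ/μ = 27.3973/34.6821 = 0.7900
L = ρ/(1−ρ) = 0.7900/0.2100 = 3.7609

Final: 3.7609


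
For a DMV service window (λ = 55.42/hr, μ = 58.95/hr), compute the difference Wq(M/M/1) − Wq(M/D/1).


ρ = 55.42/58.95 = 0.9401
Wq(M/M/1) = ρ/(μ−λ) = 0.9401/3.53 = 0.26632 hr
Wq(M/D/1) = ρ/(2(μ−λ)) = 0.13316 hr
Savings = 0.26632 − 0.13316 = 0.13316 hr

Final: 0.13316 hr


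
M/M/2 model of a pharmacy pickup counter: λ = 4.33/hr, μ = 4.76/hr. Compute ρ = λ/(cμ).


ρ = λ/(cμ) = 4.33/(2·4.76) = 4.33/9.52 = 0.4548

Final: 0.4548


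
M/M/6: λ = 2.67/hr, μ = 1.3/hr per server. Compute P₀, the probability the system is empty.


a = λ/μ = 2.67/1.3 = 2.0538; ρ = a/c = 0.3423
Σ_{k=0}^{5} a^k/k! (terms k=0..5) = 1.00000 + 2.05385 + 2.10914 + 1.44395 + 0.74141 + 0.30455 = 7.65290
Tail: a^6/(6!(1−ρ)) = 75.05981/(720·0.6577) = 0.15851
P₀ = 1/(7.65290 + 0.15851) = 1/7.81141 = 0.128018

Final: 0.128018


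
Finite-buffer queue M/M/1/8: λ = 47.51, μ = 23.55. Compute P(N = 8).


ρ = λ/μ = 47.51/23.55 = 2.0174
P_K = (1−ρ)ρ^K/(1−ρ^(K+1)) = (-1.0174·274.380316)/(1 − 553.537529)
= -279.157213/-552.537529 = 0.505228

Final: 0.505228


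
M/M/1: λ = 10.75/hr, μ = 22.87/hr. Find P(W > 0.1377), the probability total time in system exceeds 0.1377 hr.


W ~ Exponential(μ−λ) for M/M/1.
μ − λ = 22.87 − 10.75 = 12.1200
P(W > t) = e^{−(μ−λ)t} = e^{−1.6689} = 0.188450

Final: 0.188450


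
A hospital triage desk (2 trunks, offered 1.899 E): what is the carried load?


B(2,1.899) = 0.383467 (Erlang-B)
Carried load = a(1 − B) = 1.899·(1 − 0.383467) = 1.899·0.616533 = 1.1708 E

Final: 1.1708 Erlangs


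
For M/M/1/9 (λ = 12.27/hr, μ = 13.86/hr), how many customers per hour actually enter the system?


ρ = 0.8853; P_K = (1−ρ)ρ^9/(1−ρ^10) = 0.054399
λ_eff = λ(1 − P_K) = 12.27·(1 − 0.054399) = 12.27·0.945601 = 11.6025 /hr

Final: 11.6025 /hr


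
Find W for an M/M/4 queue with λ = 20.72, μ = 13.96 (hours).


a = 1.4842; ρ = 0.3711; P₀ = 0.224608
Lq = P₀·a^c·ρ/(c!(1−ρ)²) = 0.04260
Wq = Lq/λ = 0.04260/20.72 = 0.002056 hr
W = Wq + 1/μ = 0.002056 + 0.07163 = 0.07369 hr

Final: 0.07369 hr


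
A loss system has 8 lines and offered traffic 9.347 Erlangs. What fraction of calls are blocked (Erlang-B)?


B(c,a) = (a^c/c!) / Σ_{k=0}^{c} a^k/k!
a^8/8! = 1444.965301
Σ terms (k=0..8): 1.00000 + 9.34700 + 43.68320 + 136.10230 + 318.03706 + 594.53848 + 926.19186 + 1236.73076 + 1444.96530 = 4710.595966
B = 1444.965301/4710.595966 = 0.306748

Final: 0.306748


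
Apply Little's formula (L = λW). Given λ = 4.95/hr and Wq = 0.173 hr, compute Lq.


Lq = λWq = 4.95·0.173 = 0.8563

Final: 0.8563


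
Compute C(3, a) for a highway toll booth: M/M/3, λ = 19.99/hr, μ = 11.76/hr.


a = λ/μ = 1.6998; ρ = a/3 = 0.5666
P₀ = 0.165746 (from M/M/c formula)
C(c,a) = [a^c/(c!(1−ρ))]·P₀ = [4.91153/(6·0.4334)]·0.165746
= 1.88880·0.165746 = 0.313061

Final: 0.313061


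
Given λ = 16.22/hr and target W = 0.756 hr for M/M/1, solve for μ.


W = 1/(μ−λ) ⇒ μ − λ = 1/W = 1/0.756 = 1.3228
μ = λ + 1/W = 16.22 + 1.3228 = 17.5428 per hr

Final: 17.5428 /hr


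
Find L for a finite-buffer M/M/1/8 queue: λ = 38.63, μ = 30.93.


ρ = 38.63/30.93 = 1.2489
L = ρ[1 − (K+1)ρ^K + Kρ^(K+1)] / [(1−ρ)(1−ρ^(K+1))]
Numerator: 1.2489·(1 − 9·5.920499 + 8·7.394403) = 8.581194
Denominator: (-0.2489)·(-6.394403) = 1.591882
L = 8.581194/1.591882 = 5.3906

Final: 5.3906


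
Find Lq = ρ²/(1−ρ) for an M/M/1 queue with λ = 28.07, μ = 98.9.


ρ = 28.07/98.9 = 0.2838
Lq = ρ²/(1−ρ) = 0.08055/0.7162 = 0.1125

Final: 0.1125


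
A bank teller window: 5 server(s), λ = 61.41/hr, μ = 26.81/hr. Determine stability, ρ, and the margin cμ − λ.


Total capacity cμ = 5·26.81 = 134.05/hr
ρ = λ/(cμ) = 61.41/134.05 = 0.4581
Stable ⇔ ρ < 1: YES
Spare capacity = cμ − λ = 134.05 − 61.41 = 72.64/hr

Final: ρ = 0.4581; stable; margin = 72.64/hr


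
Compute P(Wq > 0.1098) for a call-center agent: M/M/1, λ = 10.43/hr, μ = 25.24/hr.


ρ = 10.43/25.24 = 0.4132
P(Wq > t) = ρ·e^{−(μ−λ)t} = 0.4132·e^{−1.6261}
= 0.4132·0.196688 = 0.081278

Final: 0.081278


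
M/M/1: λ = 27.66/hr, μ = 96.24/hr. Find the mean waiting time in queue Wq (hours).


ρ = 27.66/96.24 = 0.2874
Wq = ρ/(μ−λ) = 0.2874/(96.24 − 27.66) = 0.2874/68.58 = 0.004191 hr

Final: 0.004191 hr


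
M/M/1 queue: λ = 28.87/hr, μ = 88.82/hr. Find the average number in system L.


ρ = λ/μ = 28.87/88.82 = 0.3250
L = ρ/(1−ρ) = 0.3250/(1 − 0.3250) = 0.3250/0.6750 = 0.4816

Final: 0.4816


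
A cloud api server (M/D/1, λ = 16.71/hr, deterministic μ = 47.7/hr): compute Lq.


ρ = 16.71/47.7 = 0.3503
M/D/1: Lq = ρ²/(2(1−ρ)) = 0.1227/(2·0.6497) = 0.09445

Final: 0.09445


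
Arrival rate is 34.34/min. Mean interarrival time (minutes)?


Mean interarrival time = 1/λ = 1/34.34 minute = 0.02912 minute
In minutes: 0.02912 × 1 = 0.02912 min

Final: 0.02912 min


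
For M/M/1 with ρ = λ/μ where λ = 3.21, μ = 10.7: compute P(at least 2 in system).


ρ = 3.21/10.7 = 0.3000
P(N ≥ n) = ρ^n = 0.3000^2 = 0.090000

Final: 0.090000


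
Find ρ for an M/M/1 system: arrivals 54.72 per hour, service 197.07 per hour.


ρ = λ/μ = 54.72/197.07 = 0.2777

Final: 0.2777


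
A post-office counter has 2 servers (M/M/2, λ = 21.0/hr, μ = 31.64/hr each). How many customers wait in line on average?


a = λ/μ = 0.6637; ρ = a/2 = 0.3319
P₀ = 0.501661
Lq = P₀·a^c·ρ / (c!·(1−ρ)²) = 0.501661·0.44052·0.3319/(2·0.44641)
= 0.08214

Final: 0.08214


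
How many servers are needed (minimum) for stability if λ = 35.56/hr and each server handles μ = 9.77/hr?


Stability requires cμ > λ ⇔ c > λ/μ.
λ/μ = 35.56/9.77 = 3.6397
Minimum integer c = ⌊3.6397⌋ + 1 = 4
Check: 4·9.77 = 39.08 > 35.56, while 3·9.77 = 29.31 ≤ 35.56

Final: 4 servers


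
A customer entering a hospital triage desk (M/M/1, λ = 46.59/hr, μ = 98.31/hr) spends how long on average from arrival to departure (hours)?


W = 1/(μ−λ) = 1/(98.31 − 46.59) = 1/51.72 = 0.01933 hr

Final: 0.01933 hr


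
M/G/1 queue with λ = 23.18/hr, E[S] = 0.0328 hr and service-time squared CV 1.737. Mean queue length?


ρ = λ·E[S] = 23.18·0.0328 = 0.7603
Lq = ρ²(1+C_s²)/(2(1−ρ)) = 0.5781·(1+1.737)/(2·0.2397)
= 0.5781·2.7370/0.4794 = 3.30034

Final: 3.30034


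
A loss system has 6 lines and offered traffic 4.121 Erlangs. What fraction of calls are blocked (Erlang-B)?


B(c,a) = (a^c/c!) / Σ_{k=0}^{c} a^k/k!
a^6/6! = 6.802729
Σ terms (k=0..6): 1.00000 + 4.12100 + 8.49132 + 11.66424 + 12.01709 + 9.90448 + 6.80273 = 54.000864
B = 6.802729/54.000864 = 0.125974

Final: 0.125974


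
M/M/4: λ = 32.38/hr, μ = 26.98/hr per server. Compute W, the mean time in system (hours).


a = 1.2001; ρ = 0.3000; P₀ = 0.300126
Lq = P₀·a^c·ρ/(c!(1−ρ)²) = 0.01589
Wq = Lq/λ = 0.01589/32.38 = 0.0004907 hr
W = Wq + 1/μ = 0.0004907 + 0.03706 = 0.03756 hr

Final: 0.03756 hr


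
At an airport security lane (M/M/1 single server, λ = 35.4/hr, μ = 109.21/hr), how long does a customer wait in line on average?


ρ = 35.4/109.21 = 0.3241
Wq = ρ/(μ−λ) = 0.3241/(109.21 − 35.4) = 0.3241/73.81 = 0.004392 hr

Final: 0.004392 hr


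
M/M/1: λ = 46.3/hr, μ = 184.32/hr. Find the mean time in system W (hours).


W = 1/(μ−λ) = 1/(184.32 − 46.3) = 1/138.02 = 0.007245 hr

Final: 0.007245 hr


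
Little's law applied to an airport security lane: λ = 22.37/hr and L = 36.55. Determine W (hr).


W = L/λ = 36.55/22.37 = 1.6339 hr

Final: 1.6339 hr


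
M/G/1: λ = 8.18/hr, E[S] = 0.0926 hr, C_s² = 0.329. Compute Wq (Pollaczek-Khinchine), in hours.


ρ = λ·E[S] = 8.18·0.0926 = 0.7575
E[S²] = E[S]²(1+C_s²) = 0.0926²·(1+0.329) = 0.011396
Wq = λ·E[S²]/(2(1−ρ)) = 8.18·0.011396/(2·0.2425) = 0.19218 hr

Final: 0.19218 hr


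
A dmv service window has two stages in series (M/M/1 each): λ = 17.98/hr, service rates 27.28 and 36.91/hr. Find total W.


Each node sees arrival rate λ = 17.98/hr (tandem ⇒ throughput preserved).
W₁ = 1/(μ₁−λ) = 1/(27.28−17.98) = 0.10753 hr
W₂ = 1/(μ₂−λ) = 1/(36.91−17.98) = 0.05283 hr
W_total = W₁ + W₂ = 0.10753 + 0.05283 = 0.16035 hr

Final: 0.16035 hr


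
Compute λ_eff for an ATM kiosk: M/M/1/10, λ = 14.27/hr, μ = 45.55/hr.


ρ = 0.3133; P_K = (1−ρ)ρ^10/(1−ρ^11) = 0.000006254
λ_eff = λ(1 − P_K) = 14.27·(1 − 0.000006254) = 14.27·0.999994 = 14.2699 /hr

Final: 14.2699 /hr


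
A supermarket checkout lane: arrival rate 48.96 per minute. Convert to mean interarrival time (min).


Mean interarrival time = 1/λ = 1/48.96 minute = 0.02042 minute
In minutes: 0.02042 × 1 = 0.02042 min

Final: 0.02042 min


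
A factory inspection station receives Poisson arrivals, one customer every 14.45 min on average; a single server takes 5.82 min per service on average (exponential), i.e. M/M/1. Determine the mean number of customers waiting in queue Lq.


λ = 60/14.45 = 4.1522 /hr
μ = 60/5.82 = 10.3093 /hr
ρ = λ/μ = 4.1522/10.3093 = 0.4028
Lq = ρ²/(1−ρ) = 0.1622/0.5972 = 0.2716

Final: 0.2716


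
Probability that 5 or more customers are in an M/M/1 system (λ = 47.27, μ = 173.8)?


ρ = 47.27/173.8 = 0.2720
P(N ≥ n) = ρ^n = 0.2720^5 = 0.001488

Final: 0.001488


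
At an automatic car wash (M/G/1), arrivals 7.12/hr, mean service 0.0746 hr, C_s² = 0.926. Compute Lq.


ρ = λ·E[S] = 7.12·0.0746 = 0.5312
Lq = ρ²(1+C_s²)/(2(1−ρ)) = 0.2821·(1+0.926)/(2·0.4688)
= 0.2821·1.9260/0.9377 = 0.57947

Final: 0.57947


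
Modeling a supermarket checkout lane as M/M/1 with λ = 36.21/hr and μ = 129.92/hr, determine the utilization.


ρ = λ/μ = 36.21/129.92 = 0.2787

Final: 0.2787


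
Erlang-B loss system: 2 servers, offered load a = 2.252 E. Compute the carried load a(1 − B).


B(2,2.252) = 0.438124 (Erlang-B)
Carried load = a(1 − B) = 2.252·(1 − 0.438124) = 2.252·0.561876 = 1.2653 E

Final: 1.2653 Erlangs


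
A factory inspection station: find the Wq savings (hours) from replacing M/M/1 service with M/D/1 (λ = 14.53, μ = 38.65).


ρ = 14.53/38.65 = 0.3759
Wq(M/M/1) = ρ/(μ−λ) = 0.3759/24.12 = 0.01559 hr
Wq(M/D/1) = ρ/(2(μ−λ)) = 0.007793 hr
Savings = 0.01559 − 0.007793 = 0.007793 hr

Final: 0.007793 hr


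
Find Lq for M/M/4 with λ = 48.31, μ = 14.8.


a = λ/μ = 3.2642; ρ = a/4 = 0.8160
P₀ = 0.024329
Lq = P₀·a^c·ρ / (c!·(1−ρ)²) = 0.024329·113.52756·0.8160/(24·0.03384)
= 2.77535

Final: 2.77535


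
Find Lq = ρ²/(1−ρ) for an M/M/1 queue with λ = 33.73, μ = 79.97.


ρ = 33.73/79.97 = 0.4218
Lq = ρ²/(1−ρ) = 0.1779/0.5782 = 0.3077

Final: 0.3077


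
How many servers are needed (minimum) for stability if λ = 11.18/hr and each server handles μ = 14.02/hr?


Stability requires cμ > λ ⇔ c > λ/μ.
λ/μ = 11.18/14.02 = 0.7974
Minimum integer c = ⌊0.7974⌋ + 1 = 1
Check: 1·14.02 = 14.02 > 11.18, while 0·14.02 = 0.00 ≤ 11.18

Final: 1 servers


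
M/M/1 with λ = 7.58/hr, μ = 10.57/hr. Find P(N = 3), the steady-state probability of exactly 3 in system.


ρ = 7.58/10.57 = 0.7171
P_n = (1−ρ)·ρ^n = (1 − 0.7171)·0.7171^3 = 0.2829·0.368793 = 0.104323

Final: 0.104323


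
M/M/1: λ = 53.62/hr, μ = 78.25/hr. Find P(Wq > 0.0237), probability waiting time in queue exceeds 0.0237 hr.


ρ = 53.62/78.25 = 0.6852
P(Wq > t) = ρ·e^{−(μ−λ)t} = 0.6852·e^{−0.5837}
= 0.6852·0.557813 = 0.382236

Final: 0.382236


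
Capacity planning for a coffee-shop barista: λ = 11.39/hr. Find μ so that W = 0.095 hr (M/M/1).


W = 1/(μ−λ) ⇒ μ − λ = 1/W = 1/0.095 = 10.5263
μ = λ + 1/W = 11.39 + 10.5263 = 21.9163 per hr

Final: 21.9163 /hr


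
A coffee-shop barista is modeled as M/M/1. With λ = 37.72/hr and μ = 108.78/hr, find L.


ρ = λ/μ = 37.72/108.78 = 0.3468
L = ρ/(1−ρ) = 0.3468/(1 − 0.3468) = 0.3468/0.6532 = 0.5308

Final: 0.5308


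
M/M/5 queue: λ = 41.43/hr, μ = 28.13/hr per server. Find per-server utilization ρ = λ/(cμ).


ρ = λ/(cμ) = 41.43/(5·28.13) = 41.43/140.65 = 0.2946

Final: 0.2946


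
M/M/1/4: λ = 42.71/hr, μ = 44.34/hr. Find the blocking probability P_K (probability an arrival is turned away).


ρ = λ/μ = 42.71/44.34 = 0.9632
P_K = (1−ρ)ρ^K/(1−ρ^(K+1)) = (0.03676·0.860866)/(1 − 0.829219)
= 0.031647/0.170781 = 0.185306

Final: 0.185306


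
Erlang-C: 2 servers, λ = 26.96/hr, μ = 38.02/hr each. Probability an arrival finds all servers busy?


a = λ/μ = 0.7091; ρ = a/2 = 0.3546
P₀ = 0.476505 (from M/M/c formula)
C(c,a) = [a^c/(c!(1−ρ))]·P₀ = [0.50282/(2·0.6454)]·0.476505
= 0.38951·0.476505 = 0.185605

Final: 0.185605


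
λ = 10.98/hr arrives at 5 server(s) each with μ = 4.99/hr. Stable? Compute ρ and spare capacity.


Total capacity cμ = 5·4.99 = 24.95/hr
ρ = λ/(cμ) = 10.98/24.95 = 0.4401
Stable ⇔ ρ < 1: YES
Spare capacity = cμ − λ = 24.95 − 10.98 = 13.97/hr

Final: ρ = 0.4401; stable; margin = 13.97/hr


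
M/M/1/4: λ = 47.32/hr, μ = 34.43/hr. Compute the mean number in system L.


ρ = 47.32/34.43 = 1.3744
L = ρ[1 − (K+1)ρ^K + Kρ^(K+1)] / [(1−ρ)(1−ρ^(K+1))]
Numerator: 1.3744·(1 − 5·3.568049 + 4·4.903866) = 3.814209
Denominator: (-0.3744)·(-3.903866) = 1.461540
L = 3.814209/1.461540 = 2.6097

Final: 2.6097


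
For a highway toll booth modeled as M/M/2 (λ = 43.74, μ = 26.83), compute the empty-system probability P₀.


a = λ/μ = 43.74/26.83 = 1.6303; ρ = a/c = 0.8151
Σ_{k=0}^{1} a^k/k! (terms k=0..1) = 1.00000 + 1.63026 = 2.63026
Tail: a^2/(2!(1−ρ)) = 2.65776/(2·0.1849) = 7.18828
P₀ = 1/(2.63026 + 7.18828) = 1/9.81855 = 0.101848

Final: 0.101848


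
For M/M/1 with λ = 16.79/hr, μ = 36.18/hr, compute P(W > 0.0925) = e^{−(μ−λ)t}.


W ~ Exponential(μ−λ) for M/M/1.
μ − λ = 36.18 − 16.79 = 19.3900
P(W > t) = e^{−(μ−λ)t} = e^{−1.7936} = 0.166364

Final: 0.166364


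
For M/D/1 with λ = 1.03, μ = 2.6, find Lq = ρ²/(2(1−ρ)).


ρ = 1.03/2.6 = 0.3962
M/D/1: Lq = ρ²/(2(1−ρ)) = 0.1569/(2·0.6038) = 0.12995

Final: 0.12995


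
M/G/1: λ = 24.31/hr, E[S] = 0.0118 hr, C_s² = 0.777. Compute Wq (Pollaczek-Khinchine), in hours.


ρ = λ·E[S] = 24.31·0.0118 = 0.2869
E[S²] = E[S]²(1+C_s²) = 0.0118²·(1+0.777) = 0.0002474
Wq = λ·E[S²]/(2(1−ρ)) = 24.31·0.0002474/(2·0.7131) = 0.004217 hr

Final: 0.004217 hr


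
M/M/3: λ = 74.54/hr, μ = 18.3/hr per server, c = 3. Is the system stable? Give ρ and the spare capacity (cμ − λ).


Total capacity cμ = 3·18.3 = 54.90/hr
ρ = λ/(cμ) = 74.54/54.90 = 1.3577
Stable ⇔ ρ < 1: NO
Spare capacity = cμ − λ = 54.90 − 74.54 = -19.64/hr

Final: ρ = 1.3577; unstable; margin = -19.64/hr


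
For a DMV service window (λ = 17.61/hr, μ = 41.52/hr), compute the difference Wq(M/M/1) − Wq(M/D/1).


ρ = 17.61/41.52 = 0.4241
Wq(M/M/1) = ρ/(μ−λ) = 0.4241/23.91 = 0.01774 hr
Wq(M/D/1) = ρ/(2(μ−λ)) = 0.008869 hr
Savings = 0.01774 − 0.008869 = 0.008869 hr

Final: 0.008869 hr


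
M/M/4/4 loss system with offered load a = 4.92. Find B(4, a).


B(c,a) = (a^c/c!) / Σ_{k=0}^{c} a^k/k!
a^4/4! = 24.414575
Σ terms (k=0..4): 1.00000 + 4.92000 + 12.10320 + 19.84925 + 24.41458 = 62.287023
B = 24.414575/62.287023 = 0.391969

Final: 0.391969


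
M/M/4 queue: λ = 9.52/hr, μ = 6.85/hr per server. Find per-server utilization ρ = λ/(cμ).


ρ = λ/(cμ) = 9.52/(4·6.85) = 9.52/27.40 = 0.3474

Final: 0.3474


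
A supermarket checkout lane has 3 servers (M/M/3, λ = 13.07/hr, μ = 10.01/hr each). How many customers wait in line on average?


a = λ/μ = 1.3057; ρ = a/3 = 0.4352
P₀ = 0.262122
Lq = P₀·a^c·ρ / (c!·(1−ρ)²) = 0.262122·2.22600·0.4352/(6·0.31896)
= 0.13270

Final: 0.13270


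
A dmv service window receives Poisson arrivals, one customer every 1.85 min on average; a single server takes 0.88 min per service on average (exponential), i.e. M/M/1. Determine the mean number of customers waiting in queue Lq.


λ = 60/1.85 = 32.4324 /hr
μ = 60/0.88 = 68.1818 /hr
ρ = λ/μ = 32.4324/68.1818 = 0.4757
Lq = ρ²/(1−ρ) = 0.2263/0.5243 = 0.4315

Final: 0.4315


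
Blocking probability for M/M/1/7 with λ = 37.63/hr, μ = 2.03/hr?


ρ = λ/μ = 37.63/2.03 = 18.5369
P_K = (1−ρ)ρ^K/(1−ρ^(K+1)) = (-17.5369·752085581.677933)/(1 − 13941369674.157940)
= -13189284092.480007/-13941369673.157940 = 0.946054

Final: 0.946054


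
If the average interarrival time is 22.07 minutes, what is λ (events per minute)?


λ = 1/(interarrival time) in consistent units.
1 minute = 1 min, so λ = 1/22.07 = 0.04531 per minute

Final: 0.04531 /min


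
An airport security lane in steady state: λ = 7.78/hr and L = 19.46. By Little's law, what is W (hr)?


W = L/λ = 19.46/7.78 = 2.5013 hr

Final: 2.5013 hr


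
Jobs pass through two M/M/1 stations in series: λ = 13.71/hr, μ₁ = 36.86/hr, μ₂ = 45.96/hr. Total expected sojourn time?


Each node sees arrival rate λ = 13.71/hr (tandem ⇒ throughput preserved).
W₁ = 1/(μ₁−λ) = 1/(36.86−13.71) = 0.04320 hr
W₂ = 1/(μ₂−λ) = 1/(45.96−13.71) = 0.03101 hr
W_total = W₁ + W₂ = 0.04320 + 0.03101 = 0.07420 hr

Final: 0.07420 hr


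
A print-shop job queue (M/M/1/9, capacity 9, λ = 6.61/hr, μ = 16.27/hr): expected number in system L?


ρ = 6.61/16.27 = 0.4063
L = ρ[1 − (K+1)ρ^K + Kρ^(K+1)] / [(1−ρ)(1−ρ^(K+1))]
Numerator: 0.4063·(1 − 10·0.0003015 + 9·0.0001225) = 0.405492
Denominator: (0.5937)·(0.999877) = 0.593658
L = 0.405492/0.593658 = 0.6830

Final: 0.6830


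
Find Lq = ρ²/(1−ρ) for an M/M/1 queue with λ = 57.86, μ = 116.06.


ρ = 57.86/116.06 = 0.4985
Lq = ρ²/(1−ρ) = 0.2485/0.5015 = 0.4956

Final: 0.4956


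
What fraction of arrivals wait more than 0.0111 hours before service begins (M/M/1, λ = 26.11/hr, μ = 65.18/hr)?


ρ = 26.11/65.18 = 0.4006
P(Wq > t) = ρ·e^{−(μ−λ)t} = 0.4006·e^{−0.4337}
= 0.4006·0.648122 = 0.259626

Final: 0.259626


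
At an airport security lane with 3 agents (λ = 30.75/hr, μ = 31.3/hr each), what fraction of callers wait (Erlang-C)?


a = λ/μ = 0.9824; ρ = a/3 = 0.3275
P₀ = 0.370371 (from M/M/c formula)
C(c,a) = [a^c/(c!(1−ρ))]·P₀ = [0.94821/(6·0.6725)]·0.370371
= 0.23499·0.370371 = 0.087032

Final: 0.087032


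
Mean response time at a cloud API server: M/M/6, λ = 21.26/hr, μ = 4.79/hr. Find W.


a = 4.4384; ρ = 0.7397; P₀ = 0.009883
Lq = P₀·a^c·ρ/(c!(1−ρ)²) = 1.14601
Wq = Lq/λ = 1.14601/21.26 = 0.05390 hr
W = Wq + 1/μ = 0.05390 + 0.20877 = 0.26267 hr

Final: 0.26267 hr


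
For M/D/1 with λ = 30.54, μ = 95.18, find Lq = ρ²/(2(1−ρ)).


ρ = 30.54/95.18 = 0.3209
M/D/1: Lq = ρ²/(2(1−ρ)) = 0.1030/(2·0.6791) = 0.07580

Final: 0.07580


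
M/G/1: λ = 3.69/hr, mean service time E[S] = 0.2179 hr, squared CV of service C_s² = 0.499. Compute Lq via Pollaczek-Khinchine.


ρ = λ·E[S] = 3.69·0.2179 = 0.8041
Lq = ρ²(1+C_s²)/(2(1−ρ)) = 0.6465·(1+0.499)/(2·0.1959)
= 0.6465·1.4990/0.3919 = 2.47284

Final: 2.47284


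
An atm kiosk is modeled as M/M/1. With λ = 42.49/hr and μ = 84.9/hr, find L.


ρ = λ/μ = 42.49/84.9 = 0.5005
L = ρ/(1−ρ) = 0.5005/(1 − 0.5005) = 0.5005/0.4995 = 1.0019

Final: 1.0019


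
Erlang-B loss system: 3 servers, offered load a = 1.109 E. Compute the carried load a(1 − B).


B(3,1.109) = 0.077026 (Erlang-B)
Carried load = a(1 − B) = 1.109·(1 − 0.077026) = 1.109·0.922974 = 1.0236 E

Final: 1.0236 Erlangs


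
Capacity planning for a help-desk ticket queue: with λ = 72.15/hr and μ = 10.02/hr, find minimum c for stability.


Stability requires cμ > λ ⇔ c > λ/μ.
λ/μ = 72.15/10.02 = 7.2006
Minimum integer c = ⌊7.2006⌋ + 1 = 8
Check: 8·10.02 = 80.16 > 72.15, while 7·10.02 = 70.14 ≤ 72.15

Final: 8 servers


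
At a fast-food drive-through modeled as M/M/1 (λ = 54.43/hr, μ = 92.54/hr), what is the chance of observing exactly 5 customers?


ρ = 54.43/92.54 = 0.5882
P_n = (1−ρ)·ρ^n = (1 − 0.5882)·0.5882^5 = 0.4118·0.070395 = 0.028990

Final: 0.028990


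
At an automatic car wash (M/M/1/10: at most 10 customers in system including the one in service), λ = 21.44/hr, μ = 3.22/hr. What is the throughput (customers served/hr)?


ρ = 6.6584; P_K = (1−ρ)ρ^10/(1−ρ^11) = 0.849813
λ_eff = λ(1 − P_K) = 21.44·(1 − 0.849813) = 21.44·0.150187 = 3.2200 /hr

Final: 3.2200 /hr


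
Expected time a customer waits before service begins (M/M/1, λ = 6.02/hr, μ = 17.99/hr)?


ρ = 6.02/17.99 = 0.3346
Wq = ρ/(μ−λ) = 0.3346/(17.99 − 6.02) = 0.3346/11.97 = 0.02796 hr

Final: 0.02796 hr


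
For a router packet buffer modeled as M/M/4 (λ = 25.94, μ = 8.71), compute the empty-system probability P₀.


a = λ/μ = 25.94/8.71 = 2.9782; ρ = a/c = 0.7445
Σ_{k=0}^{3} a^k/k! (terms k=0..3) = 1.00000 + 2.97819 + 4.43480 + 4.40255 = 12.81553
Tail: a^4/(4!(1−ρ)) = 78.66966/(24·0.2555) = 12.83170
P₀ = 1/(12.81553 + 12.83170) = 1/25.64723 = 0.038991

Final: 0.038991


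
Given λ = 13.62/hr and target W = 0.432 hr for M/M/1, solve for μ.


W = 1/(μ−λ) ⇒ μ − λ = 1/W = 1/0.432 = 2.3148
μ = λ + 1/W = 13.62 + 2.3148 = 15.9348 per hr

Final: 15.9348 /hr


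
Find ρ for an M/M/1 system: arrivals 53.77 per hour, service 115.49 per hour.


ρ = λ/μ = 53.77/115.49 = 0.4656

Final: 0.4656


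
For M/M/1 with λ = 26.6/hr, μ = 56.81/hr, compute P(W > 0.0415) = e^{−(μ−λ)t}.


W ~ Exponential(μ−λ) for M/M/1.
μ − λ = 56.81 − 26.6 = 30.2100
P(W > t) = e^{−(μ−λ)t} = e^{−1.2537} = 0.285442

Final: 0.285442


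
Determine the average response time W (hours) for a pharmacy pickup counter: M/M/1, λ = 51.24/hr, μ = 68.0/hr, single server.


W = 1/(μ−λ) = 1/(68.0 − 51.24) = 1/16.76 = 0.05967 hr

Final: 0.05967 hr


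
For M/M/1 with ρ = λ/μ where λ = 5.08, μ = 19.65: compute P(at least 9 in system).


ρ = 5.08/19.65 = 0.2585
P(N ≥ n) = ρ^n = 0.2585^9 = 0.000005158

Final: 0.000005158


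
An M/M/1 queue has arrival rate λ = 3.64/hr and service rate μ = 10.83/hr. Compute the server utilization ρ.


ρ = λ/μ = 3.64/10.83 = 0.3361

Final: 0.3361


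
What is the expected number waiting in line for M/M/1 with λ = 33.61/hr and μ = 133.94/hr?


ρ = 33.61/133.94 = 0.2509
Lq = ρ²/(1−ρ) = 0.06297/0.7491 = 0.08406

Final: 0.08406


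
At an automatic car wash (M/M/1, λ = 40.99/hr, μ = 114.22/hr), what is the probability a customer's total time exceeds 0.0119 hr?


W ~ Exponential(μ−λ) for M/M/1.
μ − λ = 114.22 − 40.99 = 73.2300
P(W > t) = e^{−(μ−λ)t} = e^{−0.8714} = 0.418350

Final: 0.418350


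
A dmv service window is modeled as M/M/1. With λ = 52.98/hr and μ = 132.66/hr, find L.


ρ = λ/μ = 52.98/132.66 = 0.3994
L = ρ/(1−ρ) = 0.3994/(1 − 0.3994) = 0.3994/0.6006 = 0.6649

Final: 0.6649


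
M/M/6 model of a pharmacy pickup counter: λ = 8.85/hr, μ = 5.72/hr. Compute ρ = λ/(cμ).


ρ = λ/(cμ) = 8.85/(6·5.72) = 8.85/34.32 = 0.2579

Final: 0.2579


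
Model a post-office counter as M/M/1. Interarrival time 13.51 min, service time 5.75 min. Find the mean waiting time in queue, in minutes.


λ = 60/13.51 = 4.4412 /hr
μ = 60/5.75 = 10.4348 /hr
ρ = λ/μ = 4.4412/10.4348 = 0.4256
Wq = ρ/(μ−λ) = 0.4256/(10.4348−4.4412) = 0.07101 hr
In minutes: 0.07101·60 = 4.261 min

Final: 4.261 min


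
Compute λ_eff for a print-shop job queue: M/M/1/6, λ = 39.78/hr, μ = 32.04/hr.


ρ = 1.2416; P_K = (1−ρ)ρ^6/(1−ρ^7) = 0.249412
λ_eff = λ(1 − P_K) = 39.78·(1 − 0.249412) = 39.78·0.750588 = 29.8584 /hr

Final: 29.8584 /hr


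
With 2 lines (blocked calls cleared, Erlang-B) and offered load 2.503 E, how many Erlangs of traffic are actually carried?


B(2,2.503) = 0.472082 (Erlang-B)
Carried load = a(1 − B) = 2.503·(1 − 0.472082) = 2.503·0.527918 = 1.3214 E

Final: 1.3214 Erlangs


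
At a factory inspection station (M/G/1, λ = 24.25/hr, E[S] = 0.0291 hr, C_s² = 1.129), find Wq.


ρ = λ·E[S] = 24.25·0.0291 = 0.7057
E[S²] = E[S]²(1+C_s²) = 0.0291²·(1+1.129) = 0.001803
Wq = λ·E[S²]/(2(1−ρ)) = 24.25·0.001803/(2·0.2943) = 0.07427 hr

Final: 0.07427 hr
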